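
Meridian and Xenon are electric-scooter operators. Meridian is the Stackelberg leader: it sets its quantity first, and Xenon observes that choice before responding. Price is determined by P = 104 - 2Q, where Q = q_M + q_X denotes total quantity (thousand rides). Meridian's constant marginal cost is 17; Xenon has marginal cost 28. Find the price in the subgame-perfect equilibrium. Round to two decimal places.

41.50

Solve by backward induction. Given q_M, the follower Xenon maximises π_X = (104 - 2q_M - 2q_X)q_X - 28q_X.
Setting the follower's marginal profit to zero, 76 - 2q_M - 4q_X = 0, i.e. q_X = (76 - 2q_M)/4.
The leader anticipates this reaction. Substituting into P = 104 - 2Q gives P = 66 - q_M, so π_M = (66 - q_M)q_M - 17q_M.
The leader's first-order condition 49 - 2q_M = 0 yields q_M = 49/2.
Then q_X = (76 - 2·(49/2))/4 = 27/4.
Total output Q = 125/4, so price P = 104 - 2·(125/4) = 83/2.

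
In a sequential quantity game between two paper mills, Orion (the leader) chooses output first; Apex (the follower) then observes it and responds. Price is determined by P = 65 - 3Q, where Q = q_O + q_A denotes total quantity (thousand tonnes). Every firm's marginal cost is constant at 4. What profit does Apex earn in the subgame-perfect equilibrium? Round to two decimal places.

77.52

Solve by backward induction. Given q_O, the follower Apex maximises π_A = (65 - 3q_O - 3q_A)q_A - 4q_A.
Setting the follower's marginal profit to zero, 61 - 3q_O - 6q_A = 0, i.e. q_A = (61 - 3q_O)/6.
Orion substitutes q_A(q_O) into its own profit: π_O = q_O(65 - 3q_O - (61 - 3q_O)/2) - 4q_O = (69/2 - (3/2)q_O)q_O - 4q_O.
Leader FOC: 61/2 - 3q_O = 0, so q_O = 61/6.
Then q_A = (61 - 3·(61/6))/6 = 61/12.
Price P = 65 - 3·(61/4) = 77/4.
Apex's profit: (77/4 - 4)·(61/12) = 77.5208.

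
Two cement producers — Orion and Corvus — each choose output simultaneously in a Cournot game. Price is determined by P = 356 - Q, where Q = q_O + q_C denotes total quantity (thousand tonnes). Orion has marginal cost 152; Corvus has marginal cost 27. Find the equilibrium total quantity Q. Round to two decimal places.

177.67

Orion's profit: π_O = (356 - Q)q_O - (152q_O). Setting ∂π_O/∂q_O = 0: 204 - 2q_O - (q_C) = 0.
Corvus's first-order condition: 329 - 2q_C - (q_O) = 0.
Rearranging gives the reaction functions q_O = (204 - q_C)/2 and q_C = (329 - q_O)/2.
Solving the pair: q_O = 79/3, q_C = 454/3.
Total output Q = 79/3 + 454/3 = 533/3.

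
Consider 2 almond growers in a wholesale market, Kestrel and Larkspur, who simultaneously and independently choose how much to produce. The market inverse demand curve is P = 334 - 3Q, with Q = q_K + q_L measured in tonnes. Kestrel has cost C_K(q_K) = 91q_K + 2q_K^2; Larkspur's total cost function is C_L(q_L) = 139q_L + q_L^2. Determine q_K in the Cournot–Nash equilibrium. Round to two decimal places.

19.14

Kestrel's profit: π_K = (334 - 3Q)q_K - (91q_K + 2q_K²). Setting ∂π_K/∂q_K = 0: 243 - 10q_K - 3(q_L) = 0.
Larkspur's first-order condition: 195 - 8q_L - 3(q_K) = 0.
Rearranging gives the reaction functions q_K = (243 - 3q_L)/10 and q_L = (195 - 3q_K)/8.
Solving the pair: q_K = 1359/71, q_L = 1221/71.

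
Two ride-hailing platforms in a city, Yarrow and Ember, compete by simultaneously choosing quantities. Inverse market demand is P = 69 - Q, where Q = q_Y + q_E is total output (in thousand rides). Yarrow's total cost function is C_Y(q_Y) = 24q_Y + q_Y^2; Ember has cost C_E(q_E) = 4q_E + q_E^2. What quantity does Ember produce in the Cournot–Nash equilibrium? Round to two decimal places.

Yarrow's profit: π_Y = (69 - Q)q_Y - (24q_Y + q_Y²). Setting ∂π_Y/∂q_Y = 0: 45 - 4q_Y - (q_E) = 0.
Ember's profit: π_E = (69 - Q)q_E - (4q_E + q_E²). Setting ∂π_E/∂q_E = 0: 65 - 4q_E - (q_Y) = 0.
Best responses: q_Y = (45 - q_E)/4, q_E = (65 - q_Y)/4.
Substituting one into the other gives q_Y = 23/3 and q_E = 43/3.

14.33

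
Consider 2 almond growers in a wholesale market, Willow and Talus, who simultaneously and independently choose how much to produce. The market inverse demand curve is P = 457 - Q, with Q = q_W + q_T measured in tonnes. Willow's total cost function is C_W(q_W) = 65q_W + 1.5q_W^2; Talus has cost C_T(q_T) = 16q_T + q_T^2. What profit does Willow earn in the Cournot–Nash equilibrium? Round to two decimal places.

Willow's profit: π_W = (457 - Q)q_W - (65q_W + (3/2)q_W²). Setting ∂π_W/∂q_W = 0: 392 - 5q_W - (q_T) = 0.
Talus's first-order condition: 441 - 4q_T - (q_W) = 0.
Rearranging gives the reaction functions q_W = (392 - q_T)/5 and q_T = (441 - q_W)/4.
Solving the pair: q_W = 1127/19, q_T = 1813/19.
Price P = 457 - 154.7368 = 302.2632.
Willow's profit: 302.2632·(1127/19) - 65·(1127/19) - (3/2)(1127/19)² = 8795.9072.

8795.91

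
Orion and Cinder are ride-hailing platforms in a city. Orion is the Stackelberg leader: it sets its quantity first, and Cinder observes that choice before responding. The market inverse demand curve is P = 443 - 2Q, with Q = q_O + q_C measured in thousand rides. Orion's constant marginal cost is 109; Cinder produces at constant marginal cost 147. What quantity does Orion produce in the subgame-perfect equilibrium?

Solve by backward induction. Given q_O, the follower Cinder maximises π_C = (443 - 2q_O - 2q_C)q_C - 147q_C.
∂π_C/∂q_C = 296 - 2q_O - 4q_C = 0 gives the reaction function q_C = (296 - 2q_O)/4.
Orion substitutes q_C(q_O) into its own profit: π_O = q_O(443 - 2q_O - (296 - 2q_O)/2) - 109q_O = (295 - q_O)q_O - 109q_O.
Leader FOC: 186 - 2q_O = 0, so q_O = 93.
Then q_C = (296 - 2·93)/4 = 55/2.

93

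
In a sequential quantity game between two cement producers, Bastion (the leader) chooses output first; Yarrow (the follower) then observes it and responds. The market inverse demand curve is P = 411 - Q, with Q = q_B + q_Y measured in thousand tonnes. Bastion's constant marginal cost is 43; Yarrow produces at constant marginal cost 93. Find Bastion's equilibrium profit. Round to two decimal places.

The follower Yarrow best-responds to any q_B: π_Y = (411 - Q)q_Y - 93q_Y.
∂π_Y/∂q_Y = 318 - q_B - 2q_Y = 0 gives the reaction function q_Y = (318 - q_B)/2.
Bastion substitutes q_Y(q_B) into its own profit: π_B = q_B(411 - q_B - (318 - q_B)/2) - 43q_B = (252 - (1/2)q_B)q_B - 43q_B.
Maximising: ∂π_B/∂q_B = 209 - q_B = 0, giving q_B = 209.
Then q_Y = (318 - 209)/2 = 109/2.
Price P = 411 - 527/2 = 295/2.
Bastion's profit: (295/2 - 43)·209 = 21840.5000.

21840.50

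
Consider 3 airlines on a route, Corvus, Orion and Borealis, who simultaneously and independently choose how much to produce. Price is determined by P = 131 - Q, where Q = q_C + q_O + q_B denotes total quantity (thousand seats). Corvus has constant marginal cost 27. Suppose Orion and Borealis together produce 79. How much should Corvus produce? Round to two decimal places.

12.50

With rivals' combined output fixed at 79, Corvus's profit is π_C = (131 - 79 - q_C)q_C - (27q_C) = (52 - q_C)q_C - (27q_C).
∂π_C/∂q_C = 25 - 2q_C = 0, so q_C = 25/2.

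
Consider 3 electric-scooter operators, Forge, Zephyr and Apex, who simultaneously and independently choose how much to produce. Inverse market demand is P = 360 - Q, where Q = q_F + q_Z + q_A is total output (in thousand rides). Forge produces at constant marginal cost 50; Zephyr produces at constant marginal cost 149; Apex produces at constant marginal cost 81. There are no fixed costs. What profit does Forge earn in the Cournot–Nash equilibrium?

12100

Forge's profit: π_F = (360 - Q)q_F - (50q_F). Setting ∂π_F/∂q_F = 0: 310 - 2q_F - (q_Z + q_A) = 0.
Zephyr's first-order condition: 211 - 2q_Z - (q_F + q_A) = 0.
Apex's first-order condition: 279 - 2q_A - (q_F + q_Z) = 0.
Summing all 3 equations gives 800 − 4Q = 0, hence Q = 200.
Back-substituting: q_F = (310 − 200) = 110, q_Z = (211 − 200) = 11, q_A = (279 − 200) = 79.
Price P = 360 - 200 = 160.
Forge's profit: (160 - 50)·110 = 12100.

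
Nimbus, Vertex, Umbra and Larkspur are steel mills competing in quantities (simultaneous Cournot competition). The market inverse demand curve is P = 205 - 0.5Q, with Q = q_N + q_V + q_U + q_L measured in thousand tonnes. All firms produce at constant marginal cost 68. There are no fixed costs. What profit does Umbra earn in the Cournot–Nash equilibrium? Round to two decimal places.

1501.52

Each firm earns π_i = (205 - 0.5Q)q_i - 68q_i.
First-order condition (treating rivals' output as given): 137 - q_i - (1/2)·Σ_{j≠i} q_j = 0.
By symmetry each firm produces the same amount; substituting Σ_{j≠i} q_j = 3q_i yields q_i = 137/(5/2) = 274/5.
Price P = 205 - (1/2)·(1096/5) = 477/5.
Umbra's profit: (477/5 - 68)·(274/5) = 1501.5200.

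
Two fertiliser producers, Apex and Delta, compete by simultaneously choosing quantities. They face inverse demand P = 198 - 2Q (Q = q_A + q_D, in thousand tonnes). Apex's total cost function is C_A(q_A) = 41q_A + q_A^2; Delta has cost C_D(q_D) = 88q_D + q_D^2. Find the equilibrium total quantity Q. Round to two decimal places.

33.38

Apex's profit: π_A = (198 - 2Q)q_A - (41q_A + q_A²). Setting ∂π_A/∂q_A = 0: 157 - 6q_A - 2(q_D) = 0.
Delta's profit: π_D = (198 - 2Q)q_D - (88q_D + q_D²). Setting ∂π_D/∂q_D = 0: 110 - 6q_D - 2(q_A) = 0.
So q_A = (157 - 2q_D)/6 and q_D = (110 - 2q_A)/6.
Substituting one into the other gives q_A = 361/16 and q_D = 173/16.
Total output Q = 361/16 + 173/16 = 267/8.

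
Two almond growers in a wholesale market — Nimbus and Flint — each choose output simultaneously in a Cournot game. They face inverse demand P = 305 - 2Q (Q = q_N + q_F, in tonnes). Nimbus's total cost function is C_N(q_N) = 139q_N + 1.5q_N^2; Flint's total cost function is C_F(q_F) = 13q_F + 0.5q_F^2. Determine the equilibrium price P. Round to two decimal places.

Nimbus's profit: π_N = (305 - 2Q)q_N - (139q_N + (3/2)q_N²). Setting ∂π_N/∂q_N = 0: 166 - 7q_N - 2(q_F) = 0.
Flint's first-order condition: 292 - 5q_F - 2(q_N) = 0.
Best responses: q_N = (166 - 2q_F)/7, q_F = (292 - 2q_N)/5.
Solving the pair: q_N = 246/31, q_F = 1712/31.
Total output Q = 1958/31, so price P = 305 - 2·(1958/31) = 178.6774.

178.68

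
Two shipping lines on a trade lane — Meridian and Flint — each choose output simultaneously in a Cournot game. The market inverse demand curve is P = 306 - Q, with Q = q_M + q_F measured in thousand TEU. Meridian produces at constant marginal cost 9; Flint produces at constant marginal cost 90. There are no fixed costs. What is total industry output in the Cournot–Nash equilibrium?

Meridian's profit: π_M = (306 - Q)q_M - (9q_M). Setting ∂π_M/∂q_M = 0: 297 - 2q_M - (q_F) = 0.
Flint's first-order condition: 216 - 2q_F - (q_M) = 0.
So q_M = (297 - q_F)/2 and q_F = (216 - q_M)/2.
Substituting one into the other gives q_M = 126 and q_F = 45.
Total output Q = 126 + 45 = 171.

171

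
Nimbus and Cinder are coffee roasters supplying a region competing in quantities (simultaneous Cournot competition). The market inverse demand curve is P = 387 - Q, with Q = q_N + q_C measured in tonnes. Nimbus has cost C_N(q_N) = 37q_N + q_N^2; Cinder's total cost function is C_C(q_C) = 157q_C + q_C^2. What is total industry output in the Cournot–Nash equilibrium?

116

Nimbus's profit: π_N = (387 - Q)q_N - (37q_N + q_N²). Setting ∂π_N/∂q_N = 0: 350 - 4q_N - (q_C) = 0.
Cinder's profit: π_C = (387 - Q)q_C - (157q_C + q_C²). Setting ∂π_C/∂q_C = 0: 230 - 4q_C - (q_N) = 0.
Best responses: q_N = (350 - q_C)/4, q_C = (230 - q_N)/4.
Substituting one into the other gives q_N = 78 and q_C = 38.
Total output Q = 78 + 38 = 116.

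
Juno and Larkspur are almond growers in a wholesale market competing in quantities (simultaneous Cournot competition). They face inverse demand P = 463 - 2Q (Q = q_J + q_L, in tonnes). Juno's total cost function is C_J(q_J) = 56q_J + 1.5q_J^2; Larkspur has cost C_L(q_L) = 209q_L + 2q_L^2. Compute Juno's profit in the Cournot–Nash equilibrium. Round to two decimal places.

9774.51

Juno's profit: π_J = (463 - 2Q)q_J - (56q_J + (3/2)q_J²). Setting ∂π_J/∂q_J = 0: 407 - 7q_J - 2(q_L) = 0.
Larkspur's profit: π_L = (463 - 2Q)q_L - (209q_L + 2q_L²). Setting ∂π_L/∂q_L = 0: 254 - 8q_L - 2(q_J) = 0.
Best responses: q_J = (407 - 2q_L)/7, q_L = (254 - 2q_J)/8.
Substituting one into the other gives q_J = 687/13 and q_L = 241/13.
Price P = 463 - 2·(928/13) = 320.2308.
Juno's profit: 320.2308·(687/13) - 56·(687/13) - (3/2)(687/13)² = 9774.5059.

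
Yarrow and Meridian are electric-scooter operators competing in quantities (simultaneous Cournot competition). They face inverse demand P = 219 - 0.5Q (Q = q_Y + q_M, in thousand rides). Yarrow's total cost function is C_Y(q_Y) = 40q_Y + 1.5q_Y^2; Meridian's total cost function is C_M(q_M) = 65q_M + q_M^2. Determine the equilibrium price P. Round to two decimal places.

Yarrow's profit: π_Y = (219 - 0.5Q)q_Y - (40q_Y + (3/2)q_Y²). Setting ∂π_Y/∂q_Y = 0: 179 - 4q_Y - (1/2)(q_M) = 0.
Meridian's first-order condition: 154 - 3q_M - (1/2)(q_Y) = 0.
Rearranging gives the reaction functions q_Y = (179 - (1/2)q_M)/4 and q_M = (154 - (1/2)q_Y)/3.
Substituting one into the other gives q_Y = 1840/47 and q_M = 44.8085.
Total output Q = 83.9574, so price P = 219 - (1/2)·83.9574 = 177.0213.

177.02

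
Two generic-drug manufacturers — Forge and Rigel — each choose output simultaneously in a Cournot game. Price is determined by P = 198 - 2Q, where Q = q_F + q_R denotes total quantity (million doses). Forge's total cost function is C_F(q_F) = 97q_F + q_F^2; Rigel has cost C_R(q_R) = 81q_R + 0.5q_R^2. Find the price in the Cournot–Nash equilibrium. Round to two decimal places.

Forge's profit: π_F = (198 - 2Q)q_F - (97q_F + q_F²). Setting ∂π_F/∂q_F = 0: 101 - 6q_F - 2(q_R) = 0.
Rigel's first-order condition: 117 - 5q_R - 2(q_F) = 0.
So q_F = (101 - 2q_R)/6 and q_R = (117 - 2q_F)/5.
Solving the pair: q_F = 271/26, q_R = 250/13.
Total output Q = 771/26, so price P = 198 - 2·(771/26) = 1803/13.

138.69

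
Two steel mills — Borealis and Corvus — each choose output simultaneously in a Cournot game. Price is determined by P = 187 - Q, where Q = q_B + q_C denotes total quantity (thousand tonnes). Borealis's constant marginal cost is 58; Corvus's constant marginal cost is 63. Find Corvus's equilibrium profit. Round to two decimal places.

1573.44

Borealis's profit: π_B = (187 - Q)q_B - (58q_B). Setting ∂π_B/∂q_B = 0: 129 - 2q_B - (q_C) = 0.
Corvus's profit: π_C = (187 - Q)q_C - (63q_C). Setting ∂π_C/∂q_C = 0: 124 - 2q_C - (q_B) = 0.
Rearranging gives the reaction functions q_B = (129 - q_C)/2 and q_C = (124 - q_B)/2.
Solving the pair: q_B = 134/3, q_C = 119/3.
Price P = 187 - 253/3 = 308/3.
Corvus's profit: (308/3 - 63)·(119/3) = 1573.4444.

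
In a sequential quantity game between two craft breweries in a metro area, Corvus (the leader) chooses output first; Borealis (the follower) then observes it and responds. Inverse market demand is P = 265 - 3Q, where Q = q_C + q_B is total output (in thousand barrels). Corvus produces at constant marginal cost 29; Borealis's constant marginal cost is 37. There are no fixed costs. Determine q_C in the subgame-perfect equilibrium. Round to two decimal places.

40.67

Solve by backward induction. Given q_C, the follower Borealis maximises π_B = (265 - 3q_C - 3q_B)q_B - 37q_B.
∂π_B/∂q_B = 228 - 3q_C - 6q_B = 0 gives the reaction function q_B = (228 - 3q_C)/6.
The leader anticipates this reaction. Substituting into P = 265 - 3Q gives P = 151 - (3/2)q_C, so π_C = (151 - (3/2)q_C)q_C - 29q_C.
Maximising: ∂π_C/∂q_C = 122 - 3q_C = 0, giving q_C = 122/3.
Then q_B = (228 - 3·(122/3))/6 = 53/3.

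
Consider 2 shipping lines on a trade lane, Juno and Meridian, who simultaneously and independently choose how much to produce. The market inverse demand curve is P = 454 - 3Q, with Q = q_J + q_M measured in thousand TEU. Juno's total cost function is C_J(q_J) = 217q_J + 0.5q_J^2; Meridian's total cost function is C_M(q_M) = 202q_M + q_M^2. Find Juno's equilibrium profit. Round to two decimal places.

2059.12

Juno's profit: π_J = (454 - 3Q)q_J - (217q_J + (1/2)q_J²). Setting ∂π_J/∂q_J = 0: 237 - 7q_J - 3(q_M) = 0.
Meridian's first-order condition: 252 - 8q_M - 3(q_J) = 0.
Rearranging gives the reaction functions q_J = (237 - 3q_M)/7 and q_M = (252 - 3q_J)/8.
Substituting one into the other gives q_J = 1140/47 and q_M = 1053/47.
Price P = 454 - 3·46.6596 = 314.0213.
Juno's profit: 314.0213·(1140/47) - 217·(1140/47) - (1/2)(1140/47)² = 2059.1218.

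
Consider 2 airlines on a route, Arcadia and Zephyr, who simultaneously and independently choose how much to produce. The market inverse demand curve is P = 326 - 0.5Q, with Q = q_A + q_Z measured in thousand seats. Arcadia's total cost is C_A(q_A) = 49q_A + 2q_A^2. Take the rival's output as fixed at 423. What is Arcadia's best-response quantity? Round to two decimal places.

13.10

With the rival's output fixed at 423, Arcadia's profit is π_A = (326 - (1/2)·423 - (1/2)q_A)q_A - (49q_A + 2q_A²) = (229/2 - (1/2)q_A)q_A - (49q_A + 2q_A²).
∂π_A/∂q_A = 131/2 - 5q_A = 0, so q_A = 131/10.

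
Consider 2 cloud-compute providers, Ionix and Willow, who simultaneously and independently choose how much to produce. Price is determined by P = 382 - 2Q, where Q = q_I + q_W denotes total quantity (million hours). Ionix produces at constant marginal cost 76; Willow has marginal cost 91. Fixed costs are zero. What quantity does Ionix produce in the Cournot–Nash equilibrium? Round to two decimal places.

Ionix's profit: π_I = (382 - 2Q)q_I - (76q_I). Setting ∂π_I/∂q_I = 0: 306 - 4q_I - 2(q_W) = 0.
Willow's first-order condition: 291 - 4q_W - 2(q_I) = 0.
Rearranging gives the reaction functions q_I = (306 - 2q_W)/4 and q_W = (291 - 2q_I)/4.
Substituting one into the other gives q_I = 107/2 and q_W = 46.

53.50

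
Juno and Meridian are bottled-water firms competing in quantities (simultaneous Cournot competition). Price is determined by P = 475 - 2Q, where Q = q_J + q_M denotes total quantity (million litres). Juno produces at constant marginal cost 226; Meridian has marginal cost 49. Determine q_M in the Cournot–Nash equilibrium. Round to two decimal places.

Juno's profit: π_J = (475 - 2Q)q_J - (226q_J). Setting ∂π_J/∂q_J = 0: 249 - 4q_J - 2(q_M) = 0.
Meridian's first-order condition: 426 - 4q_M - 2(q_J) = 0.
Best responses: q_J = (249 - 2q_M)/4, q_M = (426 - 2q_J)/4.
Solving the pair: q_J = 12, q_M = 201/2.

100.50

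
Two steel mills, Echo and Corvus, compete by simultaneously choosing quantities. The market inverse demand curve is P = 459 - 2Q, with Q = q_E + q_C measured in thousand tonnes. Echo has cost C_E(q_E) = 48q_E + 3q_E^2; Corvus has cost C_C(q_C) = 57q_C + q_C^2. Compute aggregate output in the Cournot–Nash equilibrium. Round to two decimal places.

86.79

Echo's profit: π_E = (459 - 2Q)q_E - (48q_E + 3q_E²). Setting ∂π_E/∂q_E = 0: 411 - 10q_E - 2(q_C) = 0.
Corvus's profit: π_C = (459 - 2Q)q_C - (57q_C + q_C²). Setting ∂π_C/∂q_C = 0: 402 - 6q_C - 2(q_E) = 0.
Rearranging gives the reaction functions q_E = (411 - 2q_C)/10 and q_C = (402 - 2q_E)/6.
Solving the pair: q_E = 831/28, q_C = 1599/28.
Total output Q = 831/28 + 1599/28 = 1215/14.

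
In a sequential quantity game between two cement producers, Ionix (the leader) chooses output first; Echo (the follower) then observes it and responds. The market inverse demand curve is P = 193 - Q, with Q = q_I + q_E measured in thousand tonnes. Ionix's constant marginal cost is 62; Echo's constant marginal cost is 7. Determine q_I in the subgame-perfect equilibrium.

Solve by backward induction. Given q_I, the follower Echo maximises π_E = (193 - q_I - q_E)q_E - 7q_E.
Follower FOC: 186 - q_I - 2q_E = 0, so q_E(q_I) = (186 - q_I)/2.
Ionix substitutes q_E(q_I) into its own profit: π_I = q_I(193 - q_I - (186 - q_I)/2) - 62q_I = (100 - (1/2)q_I)q_I - 62q_I.
Maximising: ∂π_I/∂q_I = 38 - q_I = 0, giving q_I = 38.
Then q_E = (186 - 38)/2 = 74.

38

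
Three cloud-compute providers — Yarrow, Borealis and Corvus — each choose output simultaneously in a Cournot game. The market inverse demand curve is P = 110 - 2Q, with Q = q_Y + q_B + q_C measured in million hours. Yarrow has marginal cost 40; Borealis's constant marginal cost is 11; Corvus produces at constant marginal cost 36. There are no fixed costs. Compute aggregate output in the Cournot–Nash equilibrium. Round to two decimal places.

Yarrow's profit: π_Y = (110 - 2Q)q_Y - (40q_Y). Setting ∂π_Y/∂q_Y = 0: 70 - 4q_Y - 2(q_B + q_C) = 0.
Borealis's first-order condition: 99 - 4q_B - 2(q_Y + q_C) = 0.
Corvus's first-order condition: 74 - 4q_C - 2(q_Y + q_B) = 0.
Summing all 3 equations gives 243 − 8Q = 0, hence Q = 243/8.
Back-substituting: q_Y = (70 − 243/4)/2 = 37/8, q_B = (99 − 243/4)/2 = 153/8, q_C = (74 − 243/4)/2 = 53/8.
Total output Q = 37/8 + 153/8 + 53/8 = 243/8.

30.38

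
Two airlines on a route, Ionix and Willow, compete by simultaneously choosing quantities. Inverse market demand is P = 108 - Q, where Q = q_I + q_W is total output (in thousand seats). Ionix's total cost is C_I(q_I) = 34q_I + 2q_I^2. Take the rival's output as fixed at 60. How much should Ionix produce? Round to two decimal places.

2.33

With the rival's output fixed at 60, Ionix's profit is π_I = (108 - 60 - q_I)q_I - (34q_I + 2q_I²) = (48 - q_I)q_I - (34q_I + 2q_I²).
∂π_I/∂q_I = 14 - 6q_I = 0, so q_I = 7/3.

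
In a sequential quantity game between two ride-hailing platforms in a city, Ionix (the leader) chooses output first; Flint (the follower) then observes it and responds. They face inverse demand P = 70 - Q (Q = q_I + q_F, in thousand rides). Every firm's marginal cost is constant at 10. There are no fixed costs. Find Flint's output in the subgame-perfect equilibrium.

Solve by backward induction. Given q_I, the follower Flint maximises π_F = (70 - q_I - q_F)q_F - 10q_F.
Setting the follower's marginal profit to zero, 60 - q_I - 2q_F = 0, i.e. q_F = (60 - q_I)/2.
The leader anticipates this reaction. Substituting into P = 70 - Q gives P = 40 - (1/2)q_I, so π_I = (40 - (1/2)q_I)q_I - 10q_I.
Maximising: ∂π_I/∂q_I = 30 - q_I = 0, giving q_I = 30.
Then q_F = (60 - 30)/2 = 15.

15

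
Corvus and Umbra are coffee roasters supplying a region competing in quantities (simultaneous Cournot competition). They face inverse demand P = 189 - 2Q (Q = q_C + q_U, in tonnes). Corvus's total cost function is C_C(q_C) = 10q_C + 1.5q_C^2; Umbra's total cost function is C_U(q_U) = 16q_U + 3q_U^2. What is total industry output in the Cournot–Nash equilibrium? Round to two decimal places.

Corvus's profit: π_C = (189 - 2Q)q_C - (10q_C + (3/2)q_C²). Setting ∂π_C/∂q_C = 0: 179 - 7q_C - 2(q_U) = 0.
Umbra's first-order condition: 173 - 10q_U - 2(q_C) = 0.
Best responses: q_C = (179 - 2q_U)/7, q_U = (173 - 2q_C)/10.
Substituting one into the other gives q_C = 722/33 and q_U = 853/66.
Total output Q = 722/33 + 853/66 = 34.8030.

34.80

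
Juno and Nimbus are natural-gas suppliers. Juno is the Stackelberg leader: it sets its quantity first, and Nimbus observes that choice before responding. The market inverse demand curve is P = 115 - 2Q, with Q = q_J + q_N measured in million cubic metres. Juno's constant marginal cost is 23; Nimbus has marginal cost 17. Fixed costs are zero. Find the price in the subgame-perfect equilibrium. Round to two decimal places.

44.50

The follower Nimbus best-responds to any q_J: π_N = (115 - 2Q)q_N - 17q_N.
Follower FOC: 98 - 2q_J - 4q_N = 0, so q_N(q_J) = (98 - 2q_J)/4.
The leader anticipates this reaction. Substituting into P = 115 - 2Q gives P = 66 - q_J, so π_J = (66 - q_J)q_J - 23q_J.
Maximising: ∂π_J/∂q_J = 43 - 2q_J = 0, giving q_J = 43/2.
Then q_N = (98 - 2·(43/2))/4 = 55/4.
Total output Q = 141/4, so price P = 115 - 2·(141/4) = 89/2.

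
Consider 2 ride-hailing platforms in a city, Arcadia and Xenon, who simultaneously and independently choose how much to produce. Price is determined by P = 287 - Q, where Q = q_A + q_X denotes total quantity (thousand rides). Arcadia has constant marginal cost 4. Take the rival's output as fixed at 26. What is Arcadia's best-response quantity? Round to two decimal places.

128.50

With the rival's output fixed at 26, Arcadia's profit is π_A = (287 - 26 - q_A)q_A - (4q_A) = (261 - q_A)q_A - (4q_A).
∂π_A/∂q_A = 257 - 2q_A = 0, so q_A = 257/2.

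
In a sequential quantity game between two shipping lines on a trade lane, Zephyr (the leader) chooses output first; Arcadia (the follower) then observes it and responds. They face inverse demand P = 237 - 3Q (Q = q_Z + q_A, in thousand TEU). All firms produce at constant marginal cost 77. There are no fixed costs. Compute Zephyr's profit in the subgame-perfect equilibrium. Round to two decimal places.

1066.67

The follower Arcadia best-responds to any q_Z: π_A = (237 - 3Q)q_A - 77q_A.
Setting the follower's marginal profit to zero, 160 - 3q_Z - 6q_A = 0, i.e. q_A = (160 - 3q_Z)/6.
Zephyr substitutes q_A(q_Z) into its own profit: π_Z = q_Z(237 - 3q_Z - (160 - 3q_Z)/2) - 77q_Z = (157 - (3/2)q_Z)q_Z - 77q_Z.
Maximising: ∂π_Z/∂q_Z = 80 - 3q_Z = 0, giving q_Z = 80/3.
Then q_A = (160 - 3·(80/3))/6 = 40/3.
Price P = 237 - 3·40 = 117.
Zephyr's profit: (117 - 77)·(80/3) = 1066.6667.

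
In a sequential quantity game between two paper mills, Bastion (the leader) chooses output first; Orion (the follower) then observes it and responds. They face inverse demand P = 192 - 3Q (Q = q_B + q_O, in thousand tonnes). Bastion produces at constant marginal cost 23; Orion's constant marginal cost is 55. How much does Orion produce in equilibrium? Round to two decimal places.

Solve by backward induction. Given q_B, the follower Orion maximises π_O = (192 - 3q_B - 3q_O)q_O - 55q_O.
Follower FOC: 137 - 3q_B - 6q_O = 0, so q_O(q_B) = (137 - 3q_B)/6.
The leader anticipates this reaction. Substituting into P = 192 - 3Q gives P = 247/2 - (3/2)q_B, so π_B = (247/2 - (3/2)q_B)q_B - 23q_B.
Maximising: ∂π_B/∂q_B = 201/2 - 3q_B = 0, giving q_B = 67/2.
Then q_O = (137 - 3·(67/2))/6 = 73/12.

6.08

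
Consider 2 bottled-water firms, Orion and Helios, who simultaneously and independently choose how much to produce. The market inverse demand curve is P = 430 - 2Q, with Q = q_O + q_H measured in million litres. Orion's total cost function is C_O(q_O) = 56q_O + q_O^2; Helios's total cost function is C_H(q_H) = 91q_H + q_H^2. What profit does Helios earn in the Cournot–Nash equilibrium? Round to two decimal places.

Orion's profit: π_O = (430 - 2Q)q_O - (56q_O + q_O²). Setting ∂π_O/∂q_O = 0: 374 - 6q_O - 2(q_H) = 0.
Helios's first-order condition: 339 - 6q_H - 2(q_O) = 0.
Best responses: q_O = (374 - 2q_H)/6, q_H = (339 - 2q_O)/6.
Solving the pair: q_O = 783/16, q_H = 643/16.
Price P = 430 - 2·(713/8) = 1007/4.
Helios's profit: (1007/4)·(643/16) - 91·(643/16) - (643/16)² = 4845.1055.

4845.11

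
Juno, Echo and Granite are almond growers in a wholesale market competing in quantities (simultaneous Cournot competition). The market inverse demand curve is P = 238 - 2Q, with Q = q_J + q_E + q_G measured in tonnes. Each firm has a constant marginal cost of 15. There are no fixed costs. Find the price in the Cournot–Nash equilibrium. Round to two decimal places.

Each firm earns π_i = (238 - 2Q)q_i - 15q_i.
Setting ∂π_i/∂q_i = 0 with rivals' quantities fixed: 223 - 4q_i - 2·Σ_{j≠i} q_j = 0.
By symmetry each firm produces the same amount; substituting Σ_{j≠i} q_j = 2q_i yields q_i = 223/8.
Total output Q = 669/8, so price P = 238 - 2·(669/8) = 283/4.

70.75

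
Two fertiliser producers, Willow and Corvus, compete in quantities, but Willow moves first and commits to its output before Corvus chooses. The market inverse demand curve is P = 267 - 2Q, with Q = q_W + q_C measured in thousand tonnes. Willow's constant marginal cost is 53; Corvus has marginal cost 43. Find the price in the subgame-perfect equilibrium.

104

Solve by backward induction. Given q_W, the follower Corvus maximises π_C = (267 - 2q_W - 2q_C)q_C - 43q_C.
Setting the follower's marginal profit to zero, 224 - 2q_W - 4q_C = 0, i.e. q_C = (224 - 2q_W)/4.
Willow substitutes q_C(q_W) into its own profit: π_W = q_W(267 - 2q_W - (224 - 2q_W)/2) - 53q_W = (155 - q_W)q_W - 53q_W.
Leader FOC: 102 - 2q_W = 0, so q_W = 51.
Then q_C = (224 - 2·51)/4 = 61/2.
Total output Q = 163/2, so price P = 267 - 2·(163/2) = 104.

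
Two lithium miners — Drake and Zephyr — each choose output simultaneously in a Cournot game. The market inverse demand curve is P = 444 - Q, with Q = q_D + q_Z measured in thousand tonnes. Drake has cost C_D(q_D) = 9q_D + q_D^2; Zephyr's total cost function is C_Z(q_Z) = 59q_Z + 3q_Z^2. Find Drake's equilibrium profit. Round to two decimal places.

19935.54

Drake's profit: π_D = (444 - Q)q_D - (9q_D + q_D²). Setting ∂π_D/∂q_D = 0: 435 - 4q_D - (q_Z) = 0.
Zephyr's profit: π_Z = (444 - Q)q_Z - (59q_Z + 3q_Z²). Setting ∂π_Z/∂q_Z = 0: 385 - 8q_Z - (q_D) = 0.
So q_D = (435 - q_Z)/4 and q_Z = (385 - q_D)/8.
Solving the pair: q_D = 99.8387, q_Z = 1105/31.
Price P = 444 - 135.4839 = 308.5161.
Drake's profit: 308.5161·99.8387 - 9·99.8387 - 99.8387² = 19935.5359.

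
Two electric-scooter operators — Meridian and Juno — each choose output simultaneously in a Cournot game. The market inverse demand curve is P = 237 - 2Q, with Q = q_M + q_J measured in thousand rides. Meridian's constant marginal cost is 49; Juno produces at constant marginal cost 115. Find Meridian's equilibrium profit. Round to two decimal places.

3584.22

Meridian's profit: π_M = (237 - 2Q)q_M - (49q_M). Setting ∂π_M/∂q_M = 0: 188 - 4q_M - 2(q_J) = 0.
Juno's profit: π_J = (237 - 2Q)q_J - (115q_J). Setting ∂π_J/∂q_J = 0: 122 - 4q_J - 2(q_M) = 0.
Best responses: q_M = (188 - 2q_J)/4, q_J = (122 - 2q_M)/4.
Substituting one into the other gives q_M = 127/3 and q_J = 28/3.
Price P = 237 - 2·(155/3) = 401/3.
Meridian's profit: (401/3 - 49)·(127/3) = 3584.2222.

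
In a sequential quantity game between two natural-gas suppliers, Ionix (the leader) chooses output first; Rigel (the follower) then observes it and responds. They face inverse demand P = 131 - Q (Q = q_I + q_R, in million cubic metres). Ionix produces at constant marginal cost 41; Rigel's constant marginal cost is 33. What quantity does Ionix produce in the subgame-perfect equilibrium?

Solve by backward induction. Given q_I, the follower Rigel maximises π_R = (131 - q_I - q_R)q_R - 33q_R.
Follower FOC: 98 - q_I - 2q_R = 0, so q_R(q_I) = (98 - q_I)/2.
Ionix substitutes q_R(q_I) into its own profit: π_I = q_I(131 - q_I - (98 - q_I)/2) - 41q_I = (82 - (1/2)q_I)q_I - 41q_I.
Maximising: ∂π_I/∂q_I = 41 - q_I = 0, giving q_I = 41.
Then q_R = (98 - 41)/2 = 57/2.

41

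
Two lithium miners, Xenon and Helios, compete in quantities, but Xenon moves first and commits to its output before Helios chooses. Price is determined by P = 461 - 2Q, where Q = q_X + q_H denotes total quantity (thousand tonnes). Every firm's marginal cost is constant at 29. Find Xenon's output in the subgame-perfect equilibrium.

Solve by backward induction. Given q_X, the follower Helios maximises π_H = (461 - 2q_X - 2q_H)q_H - 29q_H.
Follower FOC: 432 - 2q_X - 4q_H = 0, so q_H(q_X) = (432 - 2q_X)/4.
The leader anticipates this reaction. Substituting into P = 461 - 2Q gives P = 245 - q_X, so π_X = (245 - q_X)q_X - 29q_X.
Maximising: ∂π_X/∂q_X = 216 - 2q_X = 0, giving q_X = 108.
Then q_H = (432 - 2·108)/4 = 54.

108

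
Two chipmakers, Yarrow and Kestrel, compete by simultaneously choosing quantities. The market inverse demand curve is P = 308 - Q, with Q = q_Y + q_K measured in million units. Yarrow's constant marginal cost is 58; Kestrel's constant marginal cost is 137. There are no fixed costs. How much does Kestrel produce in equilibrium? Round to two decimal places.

Yarrow's profit: π_Y = (308 - Q)q_Y - (58q_Y). Setting ∂π_Y/∂q_Y = 0: 250 - 2q_Y - (q_K) = 0.
Kestrel's first-order condition: 171 - 2q_K - (q_Y) = 0.
So q_Y = (250 - q_K)/2 and q_K = (171 - q_Y)/2.
Substituting one into the other gives q_Y = 329/3 and q_K = 92/3.

30.67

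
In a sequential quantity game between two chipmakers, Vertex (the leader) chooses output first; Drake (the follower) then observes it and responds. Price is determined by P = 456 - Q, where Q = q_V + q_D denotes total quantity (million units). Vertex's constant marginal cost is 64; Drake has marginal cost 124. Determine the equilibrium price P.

Solve by backward induction. Given q_V, the follower Drake maximises π_D = (456 - q_V - q_D)q_D - 124q_D.
∂π_D/∂q_D = 332 - q_V - 2q_D = 0 gives the reaction function q_D = (332 - q_V)/2.
Vertex substitutes q_D(q_V) into its own profit: π_V = q_V(456 - q_V - (332 - q_V)/2) - 64q_V = (290 - (1/2)q_V)q_V - 64q_V.
Leader FOC: 226 - q_V = 0, so q_V = 226.
Then q_D = (332 - 226)/2 = 53.
Total output Q = 279, so price P = 456 - 279 = 177.

177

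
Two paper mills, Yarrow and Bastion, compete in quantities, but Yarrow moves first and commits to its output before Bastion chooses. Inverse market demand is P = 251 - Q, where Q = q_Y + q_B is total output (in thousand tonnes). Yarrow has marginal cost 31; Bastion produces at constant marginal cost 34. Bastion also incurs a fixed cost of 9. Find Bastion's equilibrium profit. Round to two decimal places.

The follower Bastion best-responds to any q_Y: π_B = (251 - Q)q_B - 34q_B.
∂π_B/∂q_B = 217 - q_Y - 2q_B = 0 gives the reaction function q_B = (217 - q_Y)/2.
The leader anticipates this reaction. Substituting into P = 251 - Q gives P = 285/2 - (1/2)q_Y, so π_Y = (285/2 - (1/2)q_Y)q_Y - 31q_Y.
The leader's first-order condition 223/2 - q_Y = 0 yields q_Y = 223/2.
Then q_B = (217 - 223/2)/2 = 211/4.
Price P = 251 - 657/4 = 347/4.
Bastion's profit: (347/4 - 34)·(211/4) - 9 = 2773.5625.

2773.56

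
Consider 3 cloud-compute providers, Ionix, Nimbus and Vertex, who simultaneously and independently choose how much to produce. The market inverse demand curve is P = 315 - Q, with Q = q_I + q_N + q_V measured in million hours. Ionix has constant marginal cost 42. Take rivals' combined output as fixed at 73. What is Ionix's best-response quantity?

With rivals' combined output fixed at 73, Ionix's profit is π_I = (315 - 73 - q_I)q_I - (42q_I) = (242 - q_I)q_I - (42q_I).
∂π_I/∂q_I = 200 - 2q_I = 0, so q_I = 100.

100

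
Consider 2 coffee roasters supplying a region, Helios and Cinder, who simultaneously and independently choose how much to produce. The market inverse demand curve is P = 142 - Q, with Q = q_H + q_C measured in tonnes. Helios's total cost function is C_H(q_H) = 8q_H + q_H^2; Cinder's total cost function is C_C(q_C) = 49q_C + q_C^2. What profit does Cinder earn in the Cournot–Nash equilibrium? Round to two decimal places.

503.50

Helios's profit: π_H = (142 - Q)q_H - (8q_H + q_H²). Setting ∂π_H/∂q_H = 0: 134 - 4q_H - (q_C) = 0.
Cinder's first-order condition: 93 - 4q_C - (q_H) = 0.
Best responses: q_H = (134 - q_C)/4, q_C = (93 - q_H)/4.
Solving the pair: q_H = 443/15, q_C = 238/15.
Price P = 142 - 227/5 = 483/5.
Cinder's profit: (483/5)·(238/15) - 49·(238/15) - (238/15)² = 503.5022.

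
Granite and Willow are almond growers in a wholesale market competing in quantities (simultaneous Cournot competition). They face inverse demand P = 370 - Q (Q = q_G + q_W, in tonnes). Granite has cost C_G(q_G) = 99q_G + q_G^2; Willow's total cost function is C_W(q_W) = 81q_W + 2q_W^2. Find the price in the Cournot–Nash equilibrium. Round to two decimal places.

273.39

Granite's profit: π_G = (370 - Q)q_G - (99q_G + q_G²). Setting ∂π_G/∂q_G = 0: 271 - 4q_G - (q_W) = 0.
Willow's first-order condition: 289 - 6q_W - (q_G) = 0.
Rearranging gives the reaction functions q_G = (271 - q_W)/4 and q_W = (289 - q_G)/6.
Solving the pair: q_G = 1337/23, q_W = 885/23.
Total output Q = 96.6087, so price P = 370 - 96.6087 = 273.3913.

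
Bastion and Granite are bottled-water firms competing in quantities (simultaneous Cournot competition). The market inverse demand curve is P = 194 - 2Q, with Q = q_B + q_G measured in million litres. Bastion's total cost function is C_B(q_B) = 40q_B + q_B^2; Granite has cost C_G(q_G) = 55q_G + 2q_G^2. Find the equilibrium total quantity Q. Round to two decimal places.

33.64

Bastion's profit: π_B = (194 - 2Q)q_B - (40q_B + q_B²). Setting ∂π_B/∂q_B = 0: 154 - 6q_B - 2(q_G) = 0.
Granite's profit: π_G = (194 - 2Q)q_G - (55q_G + 2q_G²). Setting ∂π_G/∂q_G = 0: 139 - 8q_G - 2(q_B) = 0.
Best responses: q_B = (154 - 2q_G)/6, q_G = (139 - 2q_B)/8.
Substituting one into the other gives q_B = 477/22 and q_G = 263/22.
Total output Q = 477/22 + 263/22 = 370/11.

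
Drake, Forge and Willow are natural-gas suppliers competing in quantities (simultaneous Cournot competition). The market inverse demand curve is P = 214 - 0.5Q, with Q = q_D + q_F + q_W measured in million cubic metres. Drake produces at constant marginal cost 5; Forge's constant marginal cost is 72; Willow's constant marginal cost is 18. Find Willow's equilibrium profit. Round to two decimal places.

7021.13

Drake's profit: π_D = (214 - 0.5Q)q_D - (5q_D). Setting ∂π_D/∂q_D = 0: 209 - q_D - (1/2)(q_F + q_W) = 0.
Forge's profit: π_F = (214 - 0.5Q)q_F - (72q_F). Setting ∂π_F/∂q_F = 0: 142 - q_F - (1/2)(q_D + q_W) = 0.
Willow's first-order condition: 196 - q_W - (1/2)(q_D + q_F) = 0.
Adding the 3 conditions: 547 − Q − Q = 0, i.e. Q = 547/2.
Back-substituting: q_D = (209 − 547/4)/(1/2) = 289/2, q_F = (142 − 547/4)/(1/2) = 21/2, q_W = (196 − 547/4)/(1/2) = 237/2.
Price P = 214 - (1/2)·(547/2) = 309/4.
Willow's profit: (309/4 - 18)·(237/2) = 7021.1250.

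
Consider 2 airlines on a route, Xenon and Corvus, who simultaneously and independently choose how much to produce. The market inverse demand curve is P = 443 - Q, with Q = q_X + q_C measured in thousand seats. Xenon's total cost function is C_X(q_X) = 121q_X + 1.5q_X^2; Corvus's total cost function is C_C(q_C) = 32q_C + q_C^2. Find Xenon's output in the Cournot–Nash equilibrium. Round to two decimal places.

Xenon's profit: π_X = (443 - Q)q_X - (121q_X + (3/2)q_X²). Setting ∂π_X/∂q_X = 0: 322 - 5q_X - (q_C) = 0.
Corvus's profit: π_C = (443 - Q)q_C - (32q_C + q_C²). Setting ∂π_C/∂q_C = 0: 411 - 4q_C - (q_X) = 0.
So q_X = (322 - q_C)/5 and q_C = (411 - q_X)/4.
Substituting one into the other gives q_X = 877/19 and q_C = 1733/19.

46.16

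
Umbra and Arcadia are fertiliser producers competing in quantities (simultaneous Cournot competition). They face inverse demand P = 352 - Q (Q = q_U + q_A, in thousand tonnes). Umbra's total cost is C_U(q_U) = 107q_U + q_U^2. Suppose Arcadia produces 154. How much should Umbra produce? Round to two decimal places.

22.75

With the rival's output fixed at 154, Umbra's profit is π_U = (352 - 154 - q_U)q_U - (107q_U + q_U²) = (198 - q_U)q_U - (107q_U + q_U²).
∂π_U/∂q_U = 91 - 4q_U = 0, so q_U = 91/4.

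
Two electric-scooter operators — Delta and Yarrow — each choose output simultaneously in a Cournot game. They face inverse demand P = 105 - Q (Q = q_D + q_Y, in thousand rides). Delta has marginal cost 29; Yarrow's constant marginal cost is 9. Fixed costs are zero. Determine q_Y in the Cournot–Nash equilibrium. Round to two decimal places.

Delta's profit: π_D = (105 - Q)q_D - (29q_D). Setting ∂π_D/∂q_D = 0: 76 - 2q_D - (q_Y) = 0.
Yarrow's first-order condition: 96 - 2q_Y - (q_D) = 0.
Rearranging gives the reaction functions q_D = (76 - q_Y)/2 and q_Y = (96 - q_D)/2.
Substituting one into the other gives q_D = 56/3 and q_Y = 116/3.

38.67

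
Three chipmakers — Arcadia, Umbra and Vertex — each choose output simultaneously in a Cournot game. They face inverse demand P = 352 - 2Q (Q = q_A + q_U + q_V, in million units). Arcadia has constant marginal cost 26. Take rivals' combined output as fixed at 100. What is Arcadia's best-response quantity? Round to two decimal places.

31.50

With rivals' combined output fixed at 100, Arcadia's profit is π_A = (352 - 2·100 - 2q_A)q_A - (26q_A) = (152 - 2q_A)q_A - (26q_A).
∂π_A/∂q_A = 126 - 4q_A = 0, so q_A = 63/2.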